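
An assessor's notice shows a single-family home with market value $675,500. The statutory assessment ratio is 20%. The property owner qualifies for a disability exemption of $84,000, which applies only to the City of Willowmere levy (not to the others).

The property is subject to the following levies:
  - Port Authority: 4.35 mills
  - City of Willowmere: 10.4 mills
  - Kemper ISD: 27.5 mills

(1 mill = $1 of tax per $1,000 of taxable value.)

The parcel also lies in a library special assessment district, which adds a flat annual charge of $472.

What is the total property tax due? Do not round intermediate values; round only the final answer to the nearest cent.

Assessed value = $675,500 × 0.2 = $135,100
Port Authority: $135,100 × 0.00435 = $587.685
City of Willowmere: ($135,100 − $84,000) × 0.0104 = $51,100 × 0.0104 = $531.44
Kemper ISD: $135,100 × 0.0275 = $3,715.25
Levies subtotal = $4,834.375
Total = $4,834.375 + $472 = $5,306.375

$5,306.38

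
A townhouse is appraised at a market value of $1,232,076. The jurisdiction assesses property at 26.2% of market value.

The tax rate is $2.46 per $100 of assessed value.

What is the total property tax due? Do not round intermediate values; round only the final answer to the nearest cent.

$7,940.98

Assessed value = $1,232,076 × 0.262 = $322,803.912
Tax = $322,803.912 × 0.0246 = $7,940.9762352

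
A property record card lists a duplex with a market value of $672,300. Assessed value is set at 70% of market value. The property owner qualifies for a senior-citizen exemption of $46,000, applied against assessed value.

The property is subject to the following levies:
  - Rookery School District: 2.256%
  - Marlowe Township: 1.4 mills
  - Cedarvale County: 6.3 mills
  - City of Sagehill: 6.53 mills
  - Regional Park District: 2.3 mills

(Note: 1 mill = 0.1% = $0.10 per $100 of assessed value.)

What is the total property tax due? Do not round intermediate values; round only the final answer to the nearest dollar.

$16,598

Assessed value = $672,300 × 0.7 = $470,610
Taxable value = $470,610 − $46,000 = $424,610
Rookery School District: $424,610 × 0.02256 = $9,579.2016
Marlowe Township: $424,610 × 0.0014 = $594.454
Cedarvale County: $424,610 × 0.0063 = $2,675.043
City of Sagehill: $424,610 × 0.00653 = $2,772.7033
Regional Park District: $424,610 × 0.0023 = $976.603
Total = $16,598.0049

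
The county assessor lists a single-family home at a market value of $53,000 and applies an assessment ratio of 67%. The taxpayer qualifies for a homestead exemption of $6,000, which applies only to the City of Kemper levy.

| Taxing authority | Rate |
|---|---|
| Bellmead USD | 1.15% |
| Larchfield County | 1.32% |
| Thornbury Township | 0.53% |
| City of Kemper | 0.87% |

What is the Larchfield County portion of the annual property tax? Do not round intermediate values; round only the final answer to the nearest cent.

Assessed value = $53,000 × 0.67 = $35,510
Larchfield County taxable value = $35,510 (exemption does not apply)
Larchfield County levy = $35,510 × 0.0132 = $468.732

$468.73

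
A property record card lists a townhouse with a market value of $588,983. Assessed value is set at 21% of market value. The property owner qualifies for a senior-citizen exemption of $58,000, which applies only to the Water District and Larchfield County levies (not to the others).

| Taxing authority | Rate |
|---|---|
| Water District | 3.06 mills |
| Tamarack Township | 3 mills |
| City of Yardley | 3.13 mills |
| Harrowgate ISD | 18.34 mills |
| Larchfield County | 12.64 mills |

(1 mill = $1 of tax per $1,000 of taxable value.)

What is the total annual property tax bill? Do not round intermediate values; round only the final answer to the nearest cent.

$4,057.88

Assessed value = $588,983 × 0.21 = $123,686.43
Water District: ($123,686.43 − $58,000) × 0.00306 = $65,686.43 × 0.00306 = $201.0004758
Tamarack Township: $123,686.43 × 0.003 = $371.05929
City of Yardley: $123,686.43 × 0.00313 = $387.1385259
Harrowgate ISD: $123,686.43 × 0.01834 = $2,268.4091262
Larchfield County: ($123,686.43 − $58,000) × 0.01264 = $65,686.43 × 0.01264 = $830.2764752
Total = $4,057.8838931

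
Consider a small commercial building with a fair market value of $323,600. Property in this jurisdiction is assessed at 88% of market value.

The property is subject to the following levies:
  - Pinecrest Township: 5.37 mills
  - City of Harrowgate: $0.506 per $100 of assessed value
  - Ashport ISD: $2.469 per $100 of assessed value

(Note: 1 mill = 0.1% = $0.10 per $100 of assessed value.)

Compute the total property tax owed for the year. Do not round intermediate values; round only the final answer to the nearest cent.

$10,001.05

Assessed value = $323,600 × 0.88 = $284,768
Pinecrest Township: $284,768 × 0.00537 = $1,529.20416
City of Harrowgate: $284,768 × 0.00506 = $1,440.92608
Ashport ISD: $284,768 × 0.02469 = $7,030.92192
Total = $10,001.05216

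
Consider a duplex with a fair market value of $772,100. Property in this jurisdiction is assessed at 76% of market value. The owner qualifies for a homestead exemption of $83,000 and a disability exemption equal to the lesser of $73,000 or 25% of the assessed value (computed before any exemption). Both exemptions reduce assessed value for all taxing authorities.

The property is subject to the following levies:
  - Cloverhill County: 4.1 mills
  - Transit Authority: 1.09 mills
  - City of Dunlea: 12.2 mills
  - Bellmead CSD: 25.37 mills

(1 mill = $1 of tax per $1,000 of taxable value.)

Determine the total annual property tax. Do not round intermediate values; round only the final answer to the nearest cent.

$18,420.84

Assessed value = $772,100 × 0.76 = $586,796
Disability exemption = min($73,000, 25% × $586,796) = min($73,000, $146,699) = $73,000 (dollar cap binds)
Taxable value = $586,796 − $83,000 − $73,000 = $430,796
Cloverhill County: $430,796 × 0.0041 = $1,766.2636
Transit Authority: $430,796 × 0.00109 = $469.56764
City of Dunlea: $430,796 × 0.0122 = $5,255.7112
Bellmead CSD: $430,796 × 0.02537 = $10,929.29452
Total = $18,420.83696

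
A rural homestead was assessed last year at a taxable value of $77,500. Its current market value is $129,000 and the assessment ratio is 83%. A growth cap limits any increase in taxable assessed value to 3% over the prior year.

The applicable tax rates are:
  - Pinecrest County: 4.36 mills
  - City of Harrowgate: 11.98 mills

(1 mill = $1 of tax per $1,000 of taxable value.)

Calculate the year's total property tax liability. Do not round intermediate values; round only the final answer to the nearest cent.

$1,304.34

Uncapped assessed value = $129,000 × 0.83 = $107,070
Cap limit = $77,500 × 1.03 = $79,825
Taxable assessed value = min($107,070, $79,825) = $79,825 (cap binds)
Pinecrest County: $79,825 × 0.00436 = $348.037
City of Harrowgate: $79,825 × 0.01198 = $956.3035
Total = $1,304.3405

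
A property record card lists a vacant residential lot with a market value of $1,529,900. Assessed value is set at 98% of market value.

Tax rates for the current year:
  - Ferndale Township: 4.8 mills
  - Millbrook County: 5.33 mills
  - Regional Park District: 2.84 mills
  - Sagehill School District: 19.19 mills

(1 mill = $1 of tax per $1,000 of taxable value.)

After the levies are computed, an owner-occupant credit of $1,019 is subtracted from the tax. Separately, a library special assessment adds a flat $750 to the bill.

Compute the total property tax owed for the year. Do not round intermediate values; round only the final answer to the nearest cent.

Assessed value = $1,529,900 × 0.98 = $1,499,302
Ferndale Township: $1,499,302 × 0.0048 = $7,196.6496
Millbrook County: $1,499,302 × 0.00533 = $7,991.27966
Regional Park District: $1,499,302 × 0.00284 = $4,258.01768
Sagehill School District: $1,499,302 × 0.01919 = $28,771.60538
Levies subtotal = $48,217.55232
After credit = $48,217.55232 − $1,019 = $47,198.55232
Total = $47,198.55232 + $750 = $47,948.55232

$47,948.55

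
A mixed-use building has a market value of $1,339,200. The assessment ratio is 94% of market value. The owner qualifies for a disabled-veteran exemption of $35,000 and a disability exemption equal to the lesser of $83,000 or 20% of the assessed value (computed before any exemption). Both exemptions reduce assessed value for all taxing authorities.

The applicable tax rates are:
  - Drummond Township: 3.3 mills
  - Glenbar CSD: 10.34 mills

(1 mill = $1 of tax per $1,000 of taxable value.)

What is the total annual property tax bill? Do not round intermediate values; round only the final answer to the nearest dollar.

Assessed value = $1,339,200 × 0.94 = $1,258,848
Disability exemption = min($83,000, 20% × $1,258,848) = min($83,000, $251,769.6) = $83,000 (dollar cap binds)
Taxable value = $1,258,848 − $35,000 − $83,000 = $1,140,848
Drummond Township: $1,140,848 × 0.0033 = $3,764.7984
Glenbar CSD: $1,140,848 × 0.01034 = $11,796.36832
Total = $15,561.16672

$15,561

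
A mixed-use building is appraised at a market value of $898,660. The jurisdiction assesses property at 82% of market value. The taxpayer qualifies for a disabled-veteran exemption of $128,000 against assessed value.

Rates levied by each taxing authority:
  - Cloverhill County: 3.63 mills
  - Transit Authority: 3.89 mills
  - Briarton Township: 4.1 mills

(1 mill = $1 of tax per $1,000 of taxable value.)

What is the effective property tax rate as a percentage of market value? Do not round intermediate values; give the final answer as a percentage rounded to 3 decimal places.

Assessed value = $898,660 × 0.82 = $736,901.2
Taxable value = $736,901.2 − $128,000 = $608,901.2
Cloverhill County: $608,901.2 × 0.00363 = $2,210.311356
Transit Authority: $608,901.2 × 0.00389 = $2,368.625668
Briarton Township: $608,901.2 × 0.0041 = $2,496.49492
Total tax = $7,075.431944
Effective rate = $7,075.431944 ÷ $898,660 = 0.787% of market value

0.787%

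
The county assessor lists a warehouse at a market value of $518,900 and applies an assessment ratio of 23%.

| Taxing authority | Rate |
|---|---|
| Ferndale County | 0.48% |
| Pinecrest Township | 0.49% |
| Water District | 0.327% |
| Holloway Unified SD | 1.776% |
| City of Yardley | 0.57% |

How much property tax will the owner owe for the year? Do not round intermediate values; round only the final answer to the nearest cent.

$4,347.81

Assessed value = $518,900 × 0.23 = $119,347
Ferndale County: $119,347 × 0.0048 = $572.8656
Pinecrest Township: $119,347 × 0.0049 = $584.8003
Water District: $119,347 × 0.00327 = $390.26469
Holloway Unified SD: $119,347 × 0.01776 = $2,119.60272
City of Yardley: $119,347 × 0.0057 = $680.2779
Total = $572.8656 + $584.8003 + $390.26469 + $2,119.60272 + $680.2779 = $4,347.81121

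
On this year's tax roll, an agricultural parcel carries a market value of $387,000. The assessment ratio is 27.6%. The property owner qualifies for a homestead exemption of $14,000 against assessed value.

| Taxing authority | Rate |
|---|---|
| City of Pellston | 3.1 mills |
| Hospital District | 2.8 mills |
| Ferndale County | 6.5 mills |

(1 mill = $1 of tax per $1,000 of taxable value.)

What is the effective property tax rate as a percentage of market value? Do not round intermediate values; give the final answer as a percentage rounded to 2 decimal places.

Assessed value = $387,000 × 0.276 = $106,812
Taxable value = $106,812 − $14,000 = $92,812
City of Pellston: $92,812 × 0.0031 = $287.7172
Hospital District: $92,812 × 0.0028 = $259.8736
Ferndale County: $92,812 × 0.0065 = $603.278
Total tax = $1,150.8688
Effective rate = $1,150.8688 ÷ $387,000 = 0.30% of market value

0.30%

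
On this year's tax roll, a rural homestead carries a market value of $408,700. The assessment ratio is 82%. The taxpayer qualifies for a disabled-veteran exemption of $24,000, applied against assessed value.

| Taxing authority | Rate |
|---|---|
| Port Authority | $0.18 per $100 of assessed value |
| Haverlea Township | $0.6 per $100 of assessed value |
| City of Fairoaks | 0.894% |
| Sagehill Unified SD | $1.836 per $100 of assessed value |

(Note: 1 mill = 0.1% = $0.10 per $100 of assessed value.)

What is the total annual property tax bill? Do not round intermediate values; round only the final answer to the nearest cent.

Assessed value = $408,700 × 0.82 = $335,134
Taxable value = $335,134 − $24,000 = $311,134
Port Authority: $311,134 × 0.0018 = $560.0412
Haverlea Township: $311,134 × 0.006 = $1,866.804
City of Fairoaks: $311,134 × 0.00894 = $2,781.53796
Sagehill Unified SD: $311,134 × 0.01836 = $5,712.42024
Total = $10,920.8034

$10,920.80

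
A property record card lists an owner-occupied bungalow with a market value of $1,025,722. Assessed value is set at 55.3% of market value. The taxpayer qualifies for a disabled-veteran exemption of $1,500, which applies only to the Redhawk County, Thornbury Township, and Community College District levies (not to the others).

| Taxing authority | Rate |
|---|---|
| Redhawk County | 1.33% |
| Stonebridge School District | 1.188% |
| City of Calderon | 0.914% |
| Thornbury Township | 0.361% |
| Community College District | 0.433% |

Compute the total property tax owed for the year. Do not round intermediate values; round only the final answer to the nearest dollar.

Assessed value = $1,025,722 × 0.553 = $567,224.266
Redhawk County: ($567,224.266 − $1,500) × 0.0133 = $565,724.266 × 0.0133 = $7,524.1327378
Stonebridge School District: $567,224.266 × 0.01188 = $6,738.62428008
City of Calderon: $567,224.266 × 0.00914 = $5,184.42979124
Thornbury Township: ($567,224.266 − $1,500) × 0.00361 = $565,724.266 × 0.00361 = $2,042.26460026
Community College District: ($567,224.266 − $1,500) × 0.00433 = $565,724.266 × 0.00433 = $2,449.58607178
Total = $23,939.03748116

$23,939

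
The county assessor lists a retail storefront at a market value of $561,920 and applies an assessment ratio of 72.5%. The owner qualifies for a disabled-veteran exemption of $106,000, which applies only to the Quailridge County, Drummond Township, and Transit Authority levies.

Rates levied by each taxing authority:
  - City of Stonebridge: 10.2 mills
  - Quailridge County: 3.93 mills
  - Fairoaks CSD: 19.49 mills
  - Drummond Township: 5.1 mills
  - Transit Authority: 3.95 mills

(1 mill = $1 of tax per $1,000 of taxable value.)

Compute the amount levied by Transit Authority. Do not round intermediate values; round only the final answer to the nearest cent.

$1,190.50

Assessed value = $561,920 × 0.725 = $407,392
Transit Authority taxable value = $407,392 − $106,000 = $301,392
Transit Authority levy = $301,392 × 0.00395 = $1,190.4984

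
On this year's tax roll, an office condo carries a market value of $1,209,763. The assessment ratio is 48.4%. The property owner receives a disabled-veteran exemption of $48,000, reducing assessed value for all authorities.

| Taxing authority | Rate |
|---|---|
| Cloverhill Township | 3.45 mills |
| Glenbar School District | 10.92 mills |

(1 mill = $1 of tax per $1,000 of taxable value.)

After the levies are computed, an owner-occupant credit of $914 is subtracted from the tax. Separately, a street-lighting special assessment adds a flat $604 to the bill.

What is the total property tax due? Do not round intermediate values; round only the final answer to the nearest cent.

$7,414.24

Assessed value = $1,209,763 × 0.484 = $585,525.292
Taxable value = $585,525.292 − $48,000 = $537,525.292
Cloverhill Township: $537,525.292 × 0.00345 = $1,854.4622574
Glenbar School District: $537,525.292 × 0.01092 = $5,869.77618864
Levies subtotal = $7,724.23844604
After credit = $7,724.23844604 − $914 = $6,810.23844604
Total = $6,810.23844604 + $604 = $7,414.23844604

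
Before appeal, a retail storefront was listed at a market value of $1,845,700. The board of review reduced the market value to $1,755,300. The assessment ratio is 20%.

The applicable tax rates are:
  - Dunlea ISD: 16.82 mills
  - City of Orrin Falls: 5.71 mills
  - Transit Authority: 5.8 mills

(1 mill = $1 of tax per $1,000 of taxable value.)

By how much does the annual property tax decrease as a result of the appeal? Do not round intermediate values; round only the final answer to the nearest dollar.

Old assessed value = $1,845,700 × 0.2 = $369,140
New assessed value = $1,755,300 × 0.2 = $351,060
Combined rate = 0.01682 + 0.00571 + 0.0058 = 0.02833
Old tax = $369,140 × 0.02833 = $10,457.7362
New tax = $351,060 × 0.02833 = $9,945.5298
Reduction = $10,457.7362 − $9,945.5298 = $512.2064

$512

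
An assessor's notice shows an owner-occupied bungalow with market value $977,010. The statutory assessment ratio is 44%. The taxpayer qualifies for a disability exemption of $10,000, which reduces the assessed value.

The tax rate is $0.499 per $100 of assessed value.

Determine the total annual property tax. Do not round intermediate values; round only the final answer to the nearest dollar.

$2,095

Assessed value = $977,010 × 0.44 = $429,884.4
Taxable value = $429,884.4 − $10,000 = $419,884.4
Tax = $419,884.4 × 0.00499 = $2,095.223156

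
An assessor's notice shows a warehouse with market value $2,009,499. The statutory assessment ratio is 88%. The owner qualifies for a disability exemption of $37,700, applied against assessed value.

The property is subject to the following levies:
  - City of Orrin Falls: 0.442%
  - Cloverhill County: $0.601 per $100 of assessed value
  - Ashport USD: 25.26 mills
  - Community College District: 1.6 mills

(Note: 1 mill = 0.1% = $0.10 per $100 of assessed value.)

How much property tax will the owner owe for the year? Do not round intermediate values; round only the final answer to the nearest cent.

Assessed value = $2,009,499 × 0.88 = $1,768,359.12
Taxable value = $1,768,359.12 − $37,700 = $1,730,659.12
City of Orrin Falls: $1,730,659.12 × 0.00442 = $7,649.5133104
Cloverhill County: $1,730,659.12 × 0.00601 = $10,401.2613112
Ashport USD: $1,730,659.12 × 0.02526 = $43,716.4493712
Community College District: $1,730,659.12 × 0.0016 = $2,769.054592
Total = $64,536.2785848

$64,536.28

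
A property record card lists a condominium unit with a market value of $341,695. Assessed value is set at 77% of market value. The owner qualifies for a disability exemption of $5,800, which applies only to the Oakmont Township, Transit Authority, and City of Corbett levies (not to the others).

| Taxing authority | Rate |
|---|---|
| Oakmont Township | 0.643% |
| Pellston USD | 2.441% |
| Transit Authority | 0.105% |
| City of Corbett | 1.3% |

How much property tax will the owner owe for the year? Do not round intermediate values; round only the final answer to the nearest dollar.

Assessed value = $341,695 × 0.77 = $263,105.15
Oakmont Township: ($263,105.15 − $5,800) × 0.00643 = $257,305.15 × 0.00643 = $1,654.4721145
Pellston USD: $263,105.15 × 0.02441 = $6,422.3967115
Transit Authority: ($263,105.15 − $5,800) × 0.00105 = $257,305.15 × 0.00105 = $270.1704075
City of Corbett: ($263,105.15 − $5,800) × 0.013 = $257,305.15 × 0.013 = $3,344.96695
Total = $11,692.0061835

$11,692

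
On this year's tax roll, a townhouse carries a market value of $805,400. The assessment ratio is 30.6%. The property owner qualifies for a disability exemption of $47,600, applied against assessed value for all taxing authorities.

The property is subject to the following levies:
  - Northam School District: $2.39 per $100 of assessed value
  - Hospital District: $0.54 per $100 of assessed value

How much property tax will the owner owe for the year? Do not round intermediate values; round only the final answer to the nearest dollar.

Assessed value = $805,400 × 0.306 = $246,452.4
Taxable value = $246,452.4 − $47,600 = $198,852.4
Northam School District: $198,852.4 × 0.0239 = $4,752.57236
Hospital District: $198,852.4 × 0.0054 = $1,073.80296
Total = $4,752.57236 + $1,073.80296 = $5,826.37532

$5,826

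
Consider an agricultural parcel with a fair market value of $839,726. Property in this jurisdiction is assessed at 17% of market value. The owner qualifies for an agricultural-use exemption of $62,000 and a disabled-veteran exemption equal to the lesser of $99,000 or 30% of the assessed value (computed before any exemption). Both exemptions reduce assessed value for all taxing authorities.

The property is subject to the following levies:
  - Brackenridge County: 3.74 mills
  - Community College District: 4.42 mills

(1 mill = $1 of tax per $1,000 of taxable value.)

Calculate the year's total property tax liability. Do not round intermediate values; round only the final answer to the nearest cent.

$309.49

Assessed value = $839,726 × 0.17 = $142,753.42
Disabled-veteran exemption = min($99,000, 30% × $142,753.42) = min($99,000, $42,826.026) = $42,826.026 (percentage binds)
Taxable value = $142,753.42 − $62,000 − $42,826.026 = $37,927.394
Brackenridge County: $37,927.394 × 0.00374 = $141.84845356
Community College District: $37,927.394 × 0.00442 = $167.63908148
Total = $309.48753504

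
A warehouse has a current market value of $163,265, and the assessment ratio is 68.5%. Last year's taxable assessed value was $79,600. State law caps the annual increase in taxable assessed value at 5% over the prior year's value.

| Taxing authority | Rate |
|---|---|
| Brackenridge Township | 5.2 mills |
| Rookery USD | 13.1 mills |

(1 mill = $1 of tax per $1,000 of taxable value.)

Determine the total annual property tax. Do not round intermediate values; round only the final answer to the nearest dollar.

Uncapped assessed value = $163,265 × 0.685 = $111,836.525
Cap limit = $79,600 × 1.05 = $83,580
Taxable assessed value = min($111,836.525, $83,580) = $83,580 (cap binds)
Brackenridge Township: $83,580 × 0.0052 = $434.616
Rookery USD: $83,580 × 0.0131 = $1,094.898
Total = $1,529.514

$1,530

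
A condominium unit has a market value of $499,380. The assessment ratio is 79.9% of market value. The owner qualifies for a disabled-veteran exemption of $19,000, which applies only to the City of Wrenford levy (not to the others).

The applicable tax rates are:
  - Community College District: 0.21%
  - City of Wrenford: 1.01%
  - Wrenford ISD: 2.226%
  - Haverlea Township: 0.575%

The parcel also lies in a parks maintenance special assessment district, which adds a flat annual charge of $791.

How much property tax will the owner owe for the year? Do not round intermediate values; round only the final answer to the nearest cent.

$16,643.08

Assessed value = $499,380 × 0.799 = $399,004.62
Community College District: $399,004.62 × 0.0021 = $837.909702
City of Wrenford: ($399,004.62 − $19,000) × 0.0101 = $380,004.62 × 0.0101 = $3,838.046662
Wrenford ISD: $399,004.62 × 0.02226 = $8,881.8428412
Haverlea Township: $399,004.62 × 0.00575 = $2,294.276565
Levies subtotal = $15,852.0757702
Total = $15,852.0757702 + $791 = $16,643.0757702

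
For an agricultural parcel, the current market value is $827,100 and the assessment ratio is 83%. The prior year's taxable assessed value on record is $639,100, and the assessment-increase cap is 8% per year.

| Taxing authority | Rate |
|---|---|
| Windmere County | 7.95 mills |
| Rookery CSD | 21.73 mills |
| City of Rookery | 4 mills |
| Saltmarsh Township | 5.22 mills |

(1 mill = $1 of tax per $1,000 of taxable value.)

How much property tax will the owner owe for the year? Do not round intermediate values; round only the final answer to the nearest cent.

Uncapped assessed value = $827,100 × 0.83 = $686,493
Cap limit = $639,100 × 1.08 = $690,228
Taxable assessed value = min($686,493, $690,228) = $686,493 (cap does not bind)
Windmere County: $686,493 × 0.00795 = $5,457.61935
Rookery CSD: $686,493 × 0.02173 = $14,917.49289
City of Rookery: $686,493 × 0.004 = $2,745.972
Saltmarsh Township: $686,493 × 0.00522 = $3,583.49346
Total = $26,704.5777

$26,704.58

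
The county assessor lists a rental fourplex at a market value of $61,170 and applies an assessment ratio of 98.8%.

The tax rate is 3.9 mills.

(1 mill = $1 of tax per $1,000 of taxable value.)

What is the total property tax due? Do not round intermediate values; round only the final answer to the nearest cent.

Assessed value = $61,170 × 0.988 = $60,435.96
Tax = $60,435.96 × 0.0039 = $235.700244

$235.70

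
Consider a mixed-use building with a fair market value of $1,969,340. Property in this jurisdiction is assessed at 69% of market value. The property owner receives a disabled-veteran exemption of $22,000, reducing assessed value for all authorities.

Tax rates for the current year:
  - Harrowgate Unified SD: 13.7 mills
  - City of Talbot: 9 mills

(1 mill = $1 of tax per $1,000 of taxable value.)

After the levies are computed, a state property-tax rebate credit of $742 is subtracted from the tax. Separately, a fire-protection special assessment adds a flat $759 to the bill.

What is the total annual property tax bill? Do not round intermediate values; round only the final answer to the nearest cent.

$30,363.37

Assessed value = $1,969,340 × 0.69 = $1,358,844.6
Taxable value = $1,358,844.6 − $22,000 = $1,336,844.6
Harrowgate Unified SD: $1,336,844.6 × 0.0137 = $18,314.77102
City of Talbot: $1,336,844.6 × 0.009 = $12,031.6014
Levies subtotal = $30,346.37242
After credit = $30,346.37242 − $742 = $29,604.37242
Total = $29,604.37242 + $759 = $30,363.37242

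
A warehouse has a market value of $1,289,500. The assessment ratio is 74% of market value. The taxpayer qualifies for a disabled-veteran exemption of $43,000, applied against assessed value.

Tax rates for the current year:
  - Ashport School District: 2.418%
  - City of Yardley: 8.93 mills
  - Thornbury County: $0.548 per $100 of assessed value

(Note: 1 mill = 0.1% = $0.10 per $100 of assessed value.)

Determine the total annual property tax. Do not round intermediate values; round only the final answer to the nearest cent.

Assessed value = $1,289,500 × 0.74 = $954,230
Taxable value = $954,230 − $43,000 = $911,230
Ashport School District: $911,230 × 0.02418 = $22,033.5414
City of Yardley: $911,230 × 0.00893 = $8,137.2839
Thornbury County: $911,230 × 0.00548 = $4,993.5404
Total = $35,164.3657

$35,164.37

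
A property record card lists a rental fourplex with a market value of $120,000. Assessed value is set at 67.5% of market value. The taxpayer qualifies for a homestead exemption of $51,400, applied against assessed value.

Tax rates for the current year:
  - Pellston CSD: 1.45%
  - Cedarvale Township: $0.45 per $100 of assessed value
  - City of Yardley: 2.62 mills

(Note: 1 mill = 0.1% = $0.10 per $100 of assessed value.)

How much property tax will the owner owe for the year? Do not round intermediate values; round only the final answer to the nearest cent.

Assessed value = $120,000 × 0.675 = $81,000
Taxable value = $81,000 − $51,400 = $29,600
Pellston CSD: $29,600 × 0.0145 = $429.2
Cedarvale Township: $29,600 × 0.0045 = $133.2
City of Yardley: $29,600 × 0.00262 = $77.552
Total = $639.952

$639.95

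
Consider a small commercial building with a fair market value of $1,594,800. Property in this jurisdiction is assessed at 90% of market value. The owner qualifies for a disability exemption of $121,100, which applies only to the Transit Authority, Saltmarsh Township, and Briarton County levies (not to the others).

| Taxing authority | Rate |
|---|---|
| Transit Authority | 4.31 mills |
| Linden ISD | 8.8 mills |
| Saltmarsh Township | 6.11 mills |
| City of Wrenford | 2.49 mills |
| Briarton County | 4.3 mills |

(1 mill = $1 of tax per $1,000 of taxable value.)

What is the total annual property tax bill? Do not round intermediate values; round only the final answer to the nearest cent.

$35,550.08

Assessed value = $1,594,800 × 0.9 = $1,435,320
Transit Authority: ($1,435,320 − $121,100) × 0.00431 = $1,314,220 × 0.00431 = $5,664.2882
Linden ISD: $1,435,320 × 0.0088 = $12,630.816
Saltmarsh Township: ($1,435,320 − $121,100) × 0.00611 = $1,314,220 × 0.00611 = $8,029.8842
City of Wrenford: $1,435,320 × 0.00249 = $3,573.9468
Briarton County: ($1,435,320 − $121,100) × 0.0043 = $1,314,220 × 0.0043 = $5,651.146
Total = $35,550.0812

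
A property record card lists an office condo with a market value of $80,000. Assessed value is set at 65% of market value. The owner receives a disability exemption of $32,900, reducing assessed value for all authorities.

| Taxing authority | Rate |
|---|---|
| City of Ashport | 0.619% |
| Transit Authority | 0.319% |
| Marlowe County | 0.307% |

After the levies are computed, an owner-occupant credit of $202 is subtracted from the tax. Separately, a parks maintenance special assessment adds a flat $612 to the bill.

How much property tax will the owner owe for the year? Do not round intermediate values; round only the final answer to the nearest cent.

Assessed value = $80,000 × 0.65 = $52,000
Taxable value = $52,000 − $32,900 = $19,100
City of Ashport: $19,100 × 0.00619 = $118.229
Transit Authority: $19,100 × 0.00319 = $60.929
Marlowe County: $19,100 × 0.00307 = $58.637
Levies subtotal = $237.795
After credit = $237.795 − $202 = $35.795
Total = $35.795 + $612 = $647.795

$647.80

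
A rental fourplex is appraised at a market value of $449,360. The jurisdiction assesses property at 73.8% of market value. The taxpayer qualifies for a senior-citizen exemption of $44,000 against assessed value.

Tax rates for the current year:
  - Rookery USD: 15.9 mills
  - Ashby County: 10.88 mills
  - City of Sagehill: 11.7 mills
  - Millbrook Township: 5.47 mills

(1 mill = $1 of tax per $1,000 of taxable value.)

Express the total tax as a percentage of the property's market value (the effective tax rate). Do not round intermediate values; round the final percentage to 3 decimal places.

Assessed value = $449,360 × 0.738 = $331,627.68
Taxable value = $331,627.68 − $44,000 = $287,627.68
Rookery USD: $287,627.68 × 0.0159 = $4,573.280112
Ashby County: $287,627.68 × 0.01088 = $3,129.3891584
City of Sagehill: $287,627.68 × 0.0117 = $3,365.243856
Millbrook Township: $287,627.68 × 0.00547 = $1,573.3234096
Total tax = $12,641.236536
Effective rate = $12,641.236536 ÷ $449,360 = 2.813% of market value

2.813%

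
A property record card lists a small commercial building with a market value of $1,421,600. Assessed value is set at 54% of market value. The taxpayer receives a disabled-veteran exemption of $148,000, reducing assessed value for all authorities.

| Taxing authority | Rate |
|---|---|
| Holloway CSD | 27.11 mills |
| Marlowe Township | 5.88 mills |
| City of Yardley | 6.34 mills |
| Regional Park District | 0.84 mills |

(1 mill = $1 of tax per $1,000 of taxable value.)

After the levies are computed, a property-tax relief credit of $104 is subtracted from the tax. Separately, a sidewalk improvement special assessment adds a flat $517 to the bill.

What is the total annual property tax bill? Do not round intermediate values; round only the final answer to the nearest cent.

$25,304.90

Assessed value = $1,421,600 × 0.54 = $767,664
Taxable value = $767,664 − $148,000 = $619,664
Holloway CSD: $619,664 × 0.02711 = $16,799.09104
Marlowe Township: $619,664 × 0.00588 = $3,643.62432
City of Yardley: $619,664 × 0.00634 = $3,928.66976
Regional Park District: $619,664 × 0.00084 = $520.51776
Levies subtotal = $24,891.90288
After credit = $24,891.90288 − $104 = $24,787.90288
Total = $24,787.90288 + $517 = $25,304.90288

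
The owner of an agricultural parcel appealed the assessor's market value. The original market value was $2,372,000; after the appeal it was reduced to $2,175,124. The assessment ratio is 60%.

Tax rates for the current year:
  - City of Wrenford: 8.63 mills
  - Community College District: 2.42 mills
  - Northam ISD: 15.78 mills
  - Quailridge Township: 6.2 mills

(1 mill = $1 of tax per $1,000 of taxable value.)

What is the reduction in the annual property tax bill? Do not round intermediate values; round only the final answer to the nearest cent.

$3,901.69

Old assessed value = $2,372,000 × 0.6 = $1,423,200
New assessed value = $2,175,124 × 0.6 = $1,305,074.4
Combined rate = 0.00863 + 0.00242 + 0.01578 + 0.0062 = 0.03303
Old tax = $1,423,200 × 0.03303 = $47,008.296
New tax = $1,305,074.4 × 0.03303 = $43,106.607432
Reduction = $47,008.296 − $43,106.607432 = $3,901.688568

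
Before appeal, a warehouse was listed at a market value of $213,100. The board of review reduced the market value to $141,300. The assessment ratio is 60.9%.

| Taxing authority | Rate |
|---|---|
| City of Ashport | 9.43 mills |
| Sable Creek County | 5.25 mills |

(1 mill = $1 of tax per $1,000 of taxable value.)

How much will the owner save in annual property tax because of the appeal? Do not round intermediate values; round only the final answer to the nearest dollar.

Old assessed value = $213,100 × 0.609 = $129,777.9
New assessed value = $141,300 × 0.609 = $86,051.7
Combined rate = 0.00943 + 0.00525 = 0.01468
Old tax = $129,777.9 × 0.01468 = $1,905.139572
New tax = $86,051.7 × 0.01468 = $1,263.238956
Reduction = $1,905.139572 − $1,263.238956 = $641.900616

$642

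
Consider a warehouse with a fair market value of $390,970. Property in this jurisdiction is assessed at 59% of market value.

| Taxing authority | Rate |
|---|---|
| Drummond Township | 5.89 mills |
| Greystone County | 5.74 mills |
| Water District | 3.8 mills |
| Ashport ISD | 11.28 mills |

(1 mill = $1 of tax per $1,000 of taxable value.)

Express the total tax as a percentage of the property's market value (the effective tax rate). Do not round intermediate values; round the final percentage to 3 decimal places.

1.576%

Assessed value = $390,970 × 0.59 = $230,672.3
Drummond Township: $230,672.3 × 0.00589 = $1,358.659847
Greystone County: $230,672.3 × 0.00574 = $1,324.059002
Water District: $230,672.3 × 0.0038 = $876.55474
Ashport ISD: $230,672.3 × 0.01128 = $2,601.983544
Total tax = $6,161.257133
Effective rate = $6,161.257133 ÷ $390,970 = 1.576% of market value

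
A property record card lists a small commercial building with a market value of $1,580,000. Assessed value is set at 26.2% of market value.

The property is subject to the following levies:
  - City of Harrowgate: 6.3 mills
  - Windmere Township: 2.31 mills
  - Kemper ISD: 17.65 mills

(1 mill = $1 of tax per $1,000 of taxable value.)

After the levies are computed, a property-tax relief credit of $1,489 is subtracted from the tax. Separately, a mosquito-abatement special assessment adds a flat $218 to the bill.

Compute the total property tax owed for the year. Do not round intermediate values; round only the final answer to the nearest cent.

Assessed value = $1,580,000 × 0.262 = $413,960
City of Harrowgate: $413,960 × 0.0063 = $2,607.948
Windmere Township: $413,960 × 0.00231 = $956.2476
Kemper ISD: $413,960 × 0.01765 = $7,306.394
Levies subtotal = $10,870.5896
After credit = $10,870.5896 − $1,489 = $9,381.5896
Total = $9,381.5896 + $218 = $9,599.5896

$9,599.59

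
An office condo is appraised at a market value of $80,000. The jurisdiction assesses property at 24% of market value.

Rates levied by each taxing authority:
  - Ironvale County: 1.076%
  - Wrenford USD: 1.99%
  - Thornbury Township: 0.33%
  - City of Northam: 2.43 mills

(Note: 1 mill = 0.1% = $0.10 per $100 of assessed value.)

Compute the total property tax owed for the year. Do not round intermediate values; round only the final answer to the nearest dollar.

$699

Assessed value = $80,000 × 0.24 = $19,200
Ironvale County: $19,200 × 0.01076 = $206.592
Wrenford USD: $19,200 × 0.0199 = $382.08
Thornbury Township: $19,200 × 0.0033 = $63.36
City of Northam: $19,200 × 0.00243 = $46.656
Total = $698.688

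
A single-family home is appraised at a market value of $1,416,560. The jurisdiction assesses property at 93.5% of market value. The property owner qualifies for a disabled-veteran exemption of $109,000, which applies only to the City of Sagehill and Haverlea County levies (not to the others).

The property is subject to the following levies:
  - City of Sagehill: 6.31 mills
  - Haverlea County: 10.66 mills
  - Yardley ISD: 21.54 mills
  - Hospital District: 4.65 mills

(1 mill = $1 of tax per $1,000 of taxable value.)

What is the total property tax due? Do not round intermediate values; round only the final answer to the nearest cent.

Assessed value = $1,416,560 × 0.935 = $1,324,483.6
City of Sagehill: ($1,324,483.6 − $109,000) × 0.00631 = $1,215,483.6 × 0.00631 = $7,669.701516
Haverlea County: ($1,324,483.6 − $109,000) × 0.01066 = $1,215,483.6 × 0.01066 = $12,957.055176
Yardley ISD: $1,324,483.6 × 0.02154 = $28,529.376744
Hospital District: $1,324,483.6 × 0.00465 = $6,158.84874
Total = $55,314.982176

$55,314.98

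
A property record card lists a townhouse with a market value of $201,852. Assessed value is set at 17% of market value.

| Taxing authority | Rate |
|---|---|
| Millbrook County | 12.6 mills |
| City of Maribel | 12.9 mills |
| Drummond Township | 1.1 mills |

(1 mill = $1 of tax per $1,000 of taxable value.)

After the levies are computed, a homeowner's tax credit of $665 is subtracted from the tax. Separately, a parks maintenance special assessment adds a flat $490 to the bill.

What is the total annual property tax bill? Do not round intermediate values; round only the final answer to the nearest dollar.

$738

Assessed value = $201,852 × 0.17 = $34,314.84
Millbrook County: $34,314.84 × 0.0126 = $432.366984
City of Maribel: $34,314.84 × 0.0129 = $442.661436
Drummond Township: $34,314.84 × 0.0011 = $37.746324
Levies subtotal = $912.774744
After credit = $912.774744 − $665 = $247.774744
Total = $247.774744 + $490 = $737.774744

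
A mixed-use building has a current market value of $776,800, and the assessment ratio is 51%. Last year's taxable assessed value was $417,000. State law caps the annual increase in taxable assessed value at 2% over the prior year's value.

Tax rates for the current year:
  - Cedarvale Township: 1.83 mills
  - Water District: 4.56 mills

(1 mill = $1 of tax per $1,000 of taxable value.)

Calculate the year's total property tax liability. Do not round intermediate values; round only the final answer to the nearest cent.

$2,531.51

Uncapped assessed value = $776,800 × 0.51 = $396,168
Cap limit = $417,000 × 1.02 = $425,340
Taxable assessed value = min($396,168, $425,340) = $396,168 (cap does not bind)
Cedarvale Township: $396,168 × 0.00183 = $724.98744
Water District: $396,168 × 0.00456 = $1,806.52608
Total = $2,531.51352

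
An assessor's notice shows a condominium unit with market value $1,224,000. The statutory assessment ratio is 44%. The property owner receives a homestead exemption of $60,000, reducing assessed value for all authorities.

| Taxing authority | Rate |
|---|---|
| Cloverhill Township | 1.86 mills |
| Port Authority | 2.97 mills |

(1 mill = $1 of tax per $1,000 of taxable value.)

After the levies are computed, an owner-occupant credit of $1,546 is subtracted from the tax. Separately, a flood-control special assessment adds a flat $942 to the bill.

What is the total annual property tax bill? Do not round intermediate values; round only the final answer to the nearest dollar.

$1,707

Assessed value = $1,224,000 × 0.44 = $538,560
Taxable value = $538,560 − $60,000 = $478,560
Cloverhill Township: $478,560 × 0.00186 = $890.1216
Port Authority: $478,560 × 0.00297 = $1,421.3232
Levies subtotal = $2,311.4448
After credit = $2,311.4448 − $1,546 = $765.4448
Total = $765.4448 + $942 = $1,707.4448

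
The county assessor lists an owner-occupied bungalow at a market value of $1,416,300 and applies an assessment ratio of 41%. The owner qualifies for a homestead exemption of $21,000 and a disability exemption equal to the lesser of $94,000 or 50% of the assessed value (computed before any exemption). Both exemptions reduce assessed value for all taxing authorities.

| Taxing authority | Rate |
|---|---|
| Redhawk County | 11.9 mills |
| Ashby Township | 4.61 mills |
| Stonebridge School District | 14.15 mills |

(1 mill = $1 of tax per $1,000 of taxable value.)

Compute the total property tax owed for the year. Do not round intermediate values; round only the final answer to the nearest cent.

Assessed value = $1,416,300 × 0.41 = $580,683
Disability exemption = min($94,000, 50% × $580,683) = min($94,000, $290,341.5) = $94,000 (dollar cap binds)
Taxable value = $580,683 − $21,000 − $94,000 = $465,683
Redhawk County: $465,683 × 0.0119 = $5,541.6277
Ashby Township: $465,683 × 0.00461 = $2,146.79863
Stonebridge School District: $465,683 × 0.01415 = $6,589.41445
Total = $14,277.84078

$14,277.84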